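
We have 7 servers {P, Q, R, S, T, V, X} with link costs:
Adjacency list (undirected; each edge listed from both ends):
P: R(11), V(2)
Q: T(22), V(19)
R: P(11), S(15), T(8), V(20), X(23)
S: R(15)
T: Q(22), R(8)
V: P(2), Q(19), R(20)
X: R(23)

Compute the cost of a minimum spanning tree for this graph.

78

Prim's algorithm from P:
Step 1: cheapest edge leaving the tree is P-V (2); add V.
Step 2: cheapest edge leaving the tree is P-R (11); add R.
Step 3: cheapest edge leaving the tree is R-T (8); add T.
Step 4: cheapest edge leaving the tree is R-S (15); add S.
Step 5: cheapest edge leaving the tree is Q-V (19); add Q.
Step 6: cheapest edge leaving the tree is R-X (23); add X.
MST edges: P-V, P-R, R-T, R-S, Q-V, R-X; total weight 2+11+8+15+19+23 = 78.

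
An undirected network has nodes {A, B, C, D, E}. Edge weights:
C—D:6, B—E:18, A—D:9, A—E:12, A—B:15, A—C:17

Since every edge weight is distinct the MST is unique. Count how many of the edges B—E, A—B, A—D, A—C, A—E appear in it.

Kruskal's algorithm — process edges by increasing weight (ties by edge label):
C—D (6): add. Components now {A} {B} {C,D} {E}
A—D (9): add. Components now {A,C,D} {B} {E}
A—E (12): add. Components now {A,C,D,E} {B}
A—B (15): add. Components now {A,B,C,D,E}
MST edge set: {C—D, A—D, A—E, A—B}.
Of the listed edges, {A—B, A—D, A—E} are in the MST → 3.

3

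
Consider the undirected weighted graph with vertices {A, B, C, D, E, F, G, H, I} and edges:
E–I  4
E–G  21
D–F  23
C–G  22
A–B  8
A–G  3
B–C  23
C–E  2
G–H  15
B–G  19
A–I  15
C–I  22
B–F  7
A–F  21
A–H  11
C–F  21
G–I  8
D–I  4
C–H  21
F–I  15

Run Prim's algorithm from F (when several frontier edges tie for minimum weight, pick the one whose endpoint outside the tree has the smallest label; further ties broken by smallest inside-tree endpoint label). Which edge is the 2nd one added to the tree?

Prim's algorithm from F:
Step 1: cheapest edge leaving the tree is B–F (7); add B.
Step 2: cheapest edge leaving the tree is A–B (8); add A.
Step 3: cheapest edge leaving the tree is A–G (3); add G.
Step 4: cheapest edge leaving the tree is G–I (8); add I.
Step 5: cheapest edge leaving the tree is D–I (4); add D.
Step 6: cheapest edge leaving the tree is E–I (4); add E.
Step 7: cheapest edge leaving the tree is C–E (2); add C.
Step 8: cheapest edge leaving the tree is A–H (11); add H.
The 2nd edge added is A–B.

A-B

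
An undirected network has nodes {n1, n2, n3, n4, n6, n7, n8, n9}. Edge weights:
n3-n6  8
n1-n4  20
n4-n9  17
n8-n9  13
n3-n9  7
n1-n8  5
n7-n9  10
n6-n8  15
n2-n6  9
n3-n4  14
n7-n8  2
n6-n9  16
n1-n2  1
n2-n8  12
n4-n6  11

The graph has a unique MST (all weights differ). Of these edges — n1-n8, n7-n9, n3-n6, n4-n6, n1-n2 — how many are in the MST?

4

Kruskal's algorithm — process edges by increasing weight (ties by edge label):
n1-n2 (1): add — endpoints in different components.
n7-n8 (2): add — endpoints in different components.
n1-n8 (5): add — endpoints in different components.
n3-n9 (7): add — endpoints in different components.
n3-n6 (8): add — endpoints in different components.
n2-n6 (9): add — endpoints in different components.
n7-n9 (10): skip — n9 and n7 already connected.
n4-n6 (11): add — endpoints in different components.
MST edge set: {n1-n2, n7-n8, n1-n8, n3-n9, n3-n6, n2-n6, n4-n6}.
Of the listed edges, {n1-n8, n3-n6, n4-n6, n1-n2} are in the MST → 4.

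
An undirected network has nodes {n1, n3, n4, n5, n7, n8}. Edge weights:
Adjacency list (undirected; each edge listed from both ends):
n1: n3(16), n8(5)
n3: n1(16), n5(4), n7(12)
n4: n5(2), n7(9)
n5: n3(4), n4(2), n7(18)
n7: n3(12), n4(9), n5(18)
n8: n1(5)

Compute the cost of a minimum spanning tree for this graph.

36

Kruskal's algorithm — process edges by increasing weight (ties by edge label):
n4–n5 (2): add — endpoints in different components.
n3–n5 (4): add — endpoints in different components.
n1–n8 (5): add — endpoints in different components.
n4–n7 (9): add — endpoints in different components.
n3–n7 (12): skip — n7 and n3 already connected.
n1–n3 (16): add — endpoints in different components.
MST edges: n4–n5, n3–n5, n1–n8, n4–n7, n1–n3; total weight 2+4+5+9+16 = 36.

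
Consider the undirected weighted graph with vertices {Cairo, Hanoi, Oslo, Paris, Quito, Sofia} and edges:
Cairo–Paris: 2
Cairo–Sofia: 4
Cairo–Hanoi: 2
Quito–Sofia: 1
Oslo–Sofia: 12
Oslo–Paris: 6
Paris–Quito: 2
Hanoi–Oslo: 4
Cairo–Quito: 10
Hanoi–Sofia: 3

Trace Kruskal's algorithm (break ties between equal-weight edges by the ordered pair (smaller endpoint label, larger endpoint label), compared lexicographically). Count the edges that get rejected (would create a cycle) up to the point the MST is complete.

Kruskal: consider edges lightest-first.
Quito–Sofia (1): add. Components now {Quito,Sofia} {Paris} {Cairo} {Hanoi} {Oslo}
Cairo–Hanoi (2): add. Components now {Quito,Sofia} {Paris} {Cairo,Hanoi} {Oslo}
Cairo–Paris (2): add. Components now {Quito,Sofia} {Cairo,Hanoi,Paris} {Oslo}
Paris–Quito (2): add. Components now {Cairo,Hanoi,Paris,Quito,Sofia} {Oslo}
Hanoi–Sofia (3): skip — Hanoi and Sofia already connected.
Cairo–Sofia (4): skip — Cairo and Sofia already connected.
Hanoi–Oslo (4): add. Components now {Cairo,Hanoi,Oslo,Paris,Quito,Sofia}
Edges rejected before the tree was complete: 2.

2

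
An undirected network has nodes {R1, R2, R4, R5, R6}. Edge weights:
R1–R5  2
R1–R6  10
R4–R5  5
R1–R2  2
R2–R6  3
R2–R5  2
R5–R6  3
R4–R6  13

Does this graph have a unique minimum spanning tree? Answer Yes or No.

No

Kruskal's algorithm — process edges by increasing weight (ties by edge label):
R1–R2 (2): add. Components now {R6} {R1,R2} {R5} {R4}
R1–R5 (2): add. Components now {R6} {R1,R2,R5} {R4}
R2–R5 (2): skip — R2 and R5 already connected.
R2–R6 (3): add. Components now {R1,R2,R5,R6} {R4}
R5–R6 (3): skip — R6 and R5 already connected.
R4–R5 (5): add. Components now {R1,R2,R4,R5,R6}
Non-tree edge R5–R6 has weight 3, equal to the heaviest edge on its tree cycle — swapping gives another MST of the same weight. Not unique.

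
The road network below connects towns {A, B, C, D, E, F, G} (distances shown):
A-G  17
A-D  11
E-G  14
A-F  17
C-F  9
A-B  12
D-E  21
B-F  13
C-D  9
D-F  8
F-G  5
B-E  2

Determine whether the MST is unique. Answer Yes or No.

Kruskal's algorithm — process edges by increasing weight (ties by edge label):
B-E (2): add. Components now {A} {B,E} {C} {D} {F} {G}
F-G (5): add. Components now {A} {B,E} {C} {D} {F,G}
D-F (8): add. Components now {A} {B,E} {C} {D,F,G}
C-D (9): add. Components now {A} {B,E} {C,D,F,G}
C-F (9): skip — C and F already connected.
A-D (11): add. Components now {A,C,D,F,G} {B,E}
A-B (12): add. Components now {A,B,C,D,E,F,G}
Non-tree edge C-F has weight 9, equal to the heaviest edge on its tree cycle — swapping gives another MST of the same weight. Not unique.

No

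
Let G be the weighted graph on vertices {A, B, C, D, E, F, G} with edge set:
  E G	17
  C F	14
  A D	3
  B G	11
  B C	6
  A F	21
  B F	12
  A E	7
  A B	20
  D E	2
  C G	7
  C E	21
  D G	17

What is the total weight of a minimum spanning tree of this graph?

Kruskal's algorithm — process edges by increasing weight (ties by edge label):
D E (2): add — endpoints in different components.
A D (3): add — endpoints in different components.
B C (6): add — endpoints in different components.
A E (7): skip — A and E already connected.
C G (7): add — endpoints in different components.
B G (11): skip — B and G already connected.
B F (12): add — endpoints in different components.
C F (14): skip — C and F already connected.
D G (17): add — endpoints in different components.
MST edges: D E, A D, B C, C G, B F, D G; total weight 2+3+6+7+12+17 = 47.

47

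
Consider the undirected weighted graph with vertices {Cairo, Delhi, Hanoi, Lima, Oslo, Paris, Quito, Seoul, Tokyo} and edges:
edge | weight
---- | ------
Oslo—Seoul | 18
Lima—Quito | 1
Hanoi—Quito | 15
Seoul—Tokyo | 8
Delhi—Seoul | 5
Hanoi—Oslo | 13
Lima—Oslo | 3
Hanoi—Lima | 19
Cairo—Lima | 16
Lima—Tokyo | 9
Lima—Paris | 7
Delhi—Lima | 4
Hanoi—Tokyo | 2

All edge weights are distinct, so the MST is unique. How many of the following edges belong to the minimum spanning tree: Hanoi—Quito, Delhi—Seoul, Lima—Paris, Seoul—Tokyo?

3

Kruskal's algorithm — process edges by increasing weight (ties by edge label):
Lima—Quito (1): add — endpoints in different components.
Hanoi—Tokyo (2): add — endpoints in different components.
Lima—Oslo (3): add — endpoints in different components.
Delhi—Lima (4): add — endpoints in different components.
Delhi—Seoul (5): add — endpoints in different components.
Lima—Paris (7): add — endpoints in different components.
Seoul—Tokyo (8): add — endpoints in different components.
Lima—Tokyo (9): skip — Tokyo and Lima already connected.
Hanoi—Oslo (13): skip — Hanoi and Oslo already connected.
Hanoi—Quito (15): skip — Hanoi and Quito already connected.
Cairo—Lima (16): add — endpoints in different components.
MST edge set: {Lima—Quito, Hanoi—Tokyo, Lima—Oslo, Delhi—Lima, Delhi—Seoul, Lima—Paris, Seoul—Tokyo, Cairo—Lima}.
Of the listed edges, {Delhi—Seoul, Lima—Paris, Seoul—Tokyo} are in the MST → 3.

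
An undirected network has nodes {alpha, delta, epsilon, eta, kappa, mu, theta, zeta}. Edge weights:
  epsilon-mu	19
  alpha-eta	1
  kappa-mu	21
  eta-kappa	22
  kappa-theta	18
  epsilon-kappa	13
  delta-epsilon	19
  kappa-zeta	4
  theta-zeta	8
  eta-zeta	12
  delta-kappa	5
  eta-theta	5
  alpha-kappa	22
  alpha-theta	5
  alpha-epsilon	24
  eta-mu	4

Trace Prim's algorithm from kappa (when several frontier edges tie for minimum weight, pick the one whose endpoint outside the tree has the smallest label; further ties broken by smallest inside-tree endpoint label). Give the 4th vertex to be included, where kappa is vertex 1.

Grow the tree from kappa using Prim:
Step 1: cheapest edge leaving the tree is kappa-zeta (4); add zeta.
Step 2: cheapest edge leaving the tree is delta-kappa (5); add delta.
Step 3: cheapest edge leaving the tree is theta-zeta (8); add theta.
Step 4: cheapest edge leaving the tree is alpha-theta (5); add alpha.
Step 5: cheapest edge leaving the tree is alpha-eta (1); add eta.
Step 6: cheapest edge leaving the tree is eta-mu (4); add mu.
Step 7: cheapest edge leaving the tree is epsilon-kappa (13); add epsilon.
Vertex order: kappa, zeta, delta, theta, alpha, eta, mu, epsilon. The 4th vertex is theta.

theta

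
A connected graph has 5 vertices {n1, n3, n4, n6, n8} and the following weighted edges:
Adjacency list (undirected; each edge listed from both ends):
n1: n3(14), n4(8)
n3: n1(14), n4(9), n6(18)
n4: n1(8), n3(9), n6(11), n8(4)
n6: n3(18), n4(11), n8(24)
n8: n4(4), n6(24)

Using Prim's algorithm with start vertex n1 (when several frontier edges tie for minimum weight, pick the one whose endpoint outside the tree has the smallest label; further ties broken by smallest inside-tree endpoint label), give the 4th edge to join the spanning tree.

Grow the tree from n1 using Prim:
Step 1: frontier [n1—n4 8, n1—n3 14] → take n1—n4 (8); add n4.
Step 2: frontier [n1—n3 14, n4—n8 4, n3—n4 9, n4—n6 11] → take n4—n8 (4); add n8.
Step 3: frontier [n1—n3 14, n3—n4 9, n4—n6 11, n6—n8 24] → take n3—n4 (9); add n3.
Step 4: frontier [n3—n6 18, n4—n6 11, n6—n8 24] → take n4—n6 (11); add n6.
The 4th edge added is n4—n6.

n4-n6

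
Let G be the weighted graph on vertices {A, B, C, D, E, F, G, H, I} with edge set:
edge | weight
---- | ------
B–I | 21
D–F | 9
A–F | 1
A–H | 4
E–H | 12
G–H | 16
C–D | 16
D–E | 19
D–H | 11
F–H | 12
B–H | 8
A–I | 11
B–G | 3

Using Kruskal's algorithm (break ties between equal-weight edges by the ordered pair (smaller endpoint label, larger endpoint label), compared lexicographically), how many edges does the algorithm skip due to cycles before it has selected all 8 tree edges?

Sort edges by weight, then run Kruskal:
A–F (1): add — endpoints in different components.
B–G (3): add — endpoints in different components.
A–H (4): add — endpoints in different components.
B–H (8): add — endpoints in different components.
D–F (9): add — endpoints in different components.
A–I (11): add — endpoints in different components.
D–H (11): skip — D and H already connected.
E–H (12): add — endpoints in different components.
F–H (12): skip — F and H already connected.
C–D (16): add — endpoints in different components.
Edges rejected before the tree was complete: 2.

2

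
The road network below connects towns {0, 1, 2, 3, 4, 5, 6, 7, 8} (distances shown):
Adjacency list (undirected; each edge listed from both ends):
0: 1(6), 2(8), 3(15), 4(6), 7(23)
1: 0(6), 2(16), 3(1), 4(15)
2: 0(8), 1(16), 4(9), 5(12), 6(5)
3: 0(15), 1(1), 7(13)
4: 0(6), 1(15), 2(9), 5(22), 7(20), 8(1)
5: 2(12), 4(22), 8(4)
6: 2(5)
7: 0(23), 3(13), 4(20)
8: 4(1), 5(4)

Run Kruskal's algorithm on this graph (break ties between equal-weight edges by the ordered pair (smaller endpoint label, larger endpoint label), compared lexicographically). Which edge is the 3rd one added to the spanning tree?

5-8

Sort edges by weight, then run Kruskal:
1-3 (1): add — endpoints in different components.
4-8 (1): add — endpoints in different components.
5-8 (4): add — endpoints in different components.
2-6 (5): add — endpoints in different components.
0-1 (6): add — endpoints in different components.
0-4 (6): add — endpoints in different components.
0-2 (8): add — endpoints in different components.
2-4 (9): skip — 2 and 4 already connected.
2-5 (12): skip — 2 and 5 already connected.
3-7 (13): add — endpoints in different components.
The 3rd edge added is 5-8.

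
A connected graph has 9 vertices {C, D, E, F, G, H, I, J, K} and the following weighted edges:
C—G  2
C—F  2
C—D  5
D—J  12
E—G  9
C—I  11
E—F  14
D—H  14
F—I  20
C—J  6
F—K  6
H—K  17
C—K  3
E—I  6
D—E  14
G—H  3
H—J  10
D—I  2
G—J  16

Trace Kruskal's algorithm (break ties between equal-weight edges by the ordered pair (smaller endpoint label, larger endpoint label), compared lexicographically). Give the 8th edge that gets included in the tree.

Sort edges by weight, then run Kruskal:
C—F (2): add — endpoints in different components.
C—G (2): add — endpoints in different components.
D—I (2): add — endpoints in different components.
C—K (3): add — endpoints in different components.
G—H (3): add — endpoints in different components.
C—D (5): add — endpoints in different components.
C—J (6): add — endpoints in different components.
E—I (6): add — endpoints in different components.
The 8th edge added is E—I.

E-I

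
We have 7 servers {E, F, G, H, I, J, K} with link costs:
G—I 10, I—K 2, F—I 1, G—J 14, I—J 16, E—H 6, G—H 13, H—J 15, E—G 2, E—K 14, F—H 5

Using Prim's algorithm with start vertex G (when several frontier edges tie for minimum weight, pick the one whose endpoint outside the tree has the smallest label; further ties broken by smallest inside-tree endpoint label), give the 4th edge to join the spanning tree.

Prim, starting at G.
Step 1: cheapest edge leaving the tree is E—G (2); add E.
Step 2: cheapest edge leaving the tree is E—H (6); add H.
Step 3: cheapest edge leaving the tree is F—H (5); add F.
Step 4: cheapest edge leaving the tree is F—I (1); add I.
Step 5: cheapest edge leaving the tree is I—K (2); add K.
Step 6: cheapest edge leaving the tree is G—J (14); add J.
The 4th edge added is F—I.

F-I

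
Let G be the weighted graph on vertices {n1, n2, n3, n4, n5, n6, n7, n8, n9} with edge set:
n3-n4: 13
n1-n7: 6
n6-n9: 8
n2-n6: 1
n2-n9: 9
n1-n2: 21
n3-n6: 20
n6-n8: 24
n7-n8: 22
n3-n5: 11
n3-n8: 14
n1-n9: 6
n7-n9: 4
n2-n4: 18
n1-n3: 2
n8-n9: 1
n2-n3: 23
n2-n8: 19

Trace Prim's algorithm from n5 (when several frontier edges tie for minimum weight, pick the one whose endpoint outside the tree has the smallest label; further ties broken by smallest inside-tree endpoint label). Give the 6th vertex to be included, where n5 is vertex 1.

n8

Grow the tree from n5 using Prim:
Step 1: cheapest edge leaving the tree is n3-n5 (11); add n3.
Step 2: cheapest edge leaving the tree is n1-n3 (2); add n1.
Step 3: cheapest edge leaving the tree is n1-n7 (6); add n7.
Step 4: cheapest edge leaving the tree is n7-n9 (4); add n9.
Step 5: cheapest edge leaving the tree is n8-n9 (1); add n8.
Step 6: cheapest edge leaving the tree is n6-n9 (8); add n6.
Step 7: cheapest edge leaving the tree is n2-n6 (1); add n2.
Step 8: cheapest edge leaving the tree is n3-n4 (13); add n4.
Vertex order: n5, n3, n1, n7, n9, n8, n6, n2, n4. The 6th vertex is n8.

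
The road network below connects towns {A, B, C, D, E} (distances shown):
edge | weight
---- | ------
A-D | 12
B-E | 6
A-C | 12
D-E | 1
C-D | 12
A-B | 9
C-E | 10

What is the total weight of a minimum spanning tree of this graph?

26

Prim, starting at A.
Step 1: cheapest edge leaving the tree is A-B (9); add B.
Step 2: cheapest edge leaving the tree is B-E (6); add E.
Step 3: cheapest edge leaving the tree is D-E (1); add D.
Step 4: cheapest edge leaving the tree is C-E (10); add C.
MST edges: A-B, B-E, D-E, C-E; total weight 9+6+1+10 = 26.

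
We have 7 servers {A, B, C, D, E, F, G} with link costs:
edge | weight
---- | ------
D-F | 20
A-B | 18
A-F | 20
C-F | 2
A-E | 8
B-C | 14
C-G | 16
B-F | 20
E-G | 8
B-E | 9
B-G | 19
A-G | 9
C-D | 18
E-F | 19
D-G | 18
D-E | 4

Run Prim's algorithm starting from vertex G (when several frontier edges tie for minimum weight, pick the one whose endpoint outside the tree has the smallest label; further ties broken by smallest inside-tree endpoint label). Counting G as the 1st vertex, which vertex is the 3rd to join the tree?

Prim, starting at G.
Step 1: cheapest edge leaving the tree is E-G (8); add E.
Step 2: cheapest edge leaving the tree is D-E (4); add D.
Step 3: cheapest edge leaving the tree is A-E (8); add A.
Step 4: cheapest edge leaving the tree is B-E (9); add B.
Step 5: cheapest edge leaving the tree is B-C (14); add C.
Step 6: cheapest edge leaving the tree is C-F (2); add F.
Vertex order: G, E, D, A, B, C, F. The 3rd vertex is D.

D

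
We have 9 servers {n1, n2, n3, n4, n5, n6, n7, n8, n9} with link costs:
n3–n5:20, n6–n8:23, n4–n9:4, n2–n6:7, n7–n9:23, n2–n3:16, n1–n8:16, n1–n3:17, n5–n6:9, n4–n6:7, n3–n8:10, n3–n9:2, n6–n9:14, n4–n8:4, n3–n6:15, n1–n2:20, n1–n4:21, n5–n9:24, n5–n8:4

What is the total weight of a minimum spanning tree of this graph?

67

Prim's algorithm from n1:
Step 1: cheapest edge leaving the tree is n1–n8 (16); add n8.
Step 2: cheapest edge leaving the tree is n4–n8 (4); add n4.
Step 3: cheapest edge leaving the tree is n5–n8 (4); add n5.
Step 4: cheapest edge leaving the tree is n4–n9 (4); add n9.
Step 5: cheapest edge leaving the tree is n3–n9 (2); add n3.
Step 6: cheapest edge leaving the tree is n4–n6 (7); add n6.
Step 7: cheapest edge leaving the tree is n2–n6 (7); add n2.
Step 8: cheapest edge leaving the tree is n7–n9 (23); add n7.
MST edges: n1–n8, n4–n8, n5–n8, n4–n9, n3–n9, n4–n6, n2–n6, n7–n9; total weight 16+4+4+4+2+7+7+23 = 67.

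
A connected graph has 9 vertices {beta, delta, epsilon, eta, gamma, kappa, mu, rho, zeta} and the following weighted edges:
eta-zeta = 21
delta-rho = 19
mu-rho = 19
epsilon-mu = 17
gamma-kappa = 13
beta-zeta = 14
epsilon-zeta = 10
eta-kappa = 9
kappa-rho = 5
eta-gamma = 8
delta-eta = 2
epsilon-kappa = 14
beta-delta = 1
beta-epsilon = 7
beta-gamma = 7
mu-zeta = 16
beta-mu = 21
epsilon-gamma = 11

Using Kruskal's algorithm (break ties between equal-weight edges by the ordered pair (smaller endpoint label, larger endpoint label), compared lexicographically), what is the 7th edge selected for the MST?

Kruskal: consider edges lightest-first.
beta-delta (1): add — endpoints in different components.
delta-eta (2): add — endpoints in different components.
kappa-rho (5): add — endpoints in different components.
beta-epsilon (7): add — endpoints in different components.
beta-gamma (7): add — endpoints in different components.
eta-gamma (8): skip — gamma and eta already connected.
eta-kappa (9): add — endpoints in different components.
epsilon-zeta (10): add — endpoints in different components.
epsilon-gamma (11): skip — gamma and epsilon already connected.
gamma-kappa (13): skip — gamma and kappa already connected.
beta-zeta (14): skip — zeta and beta already connected.
epsilon-kappa (14): skip — kappa and epsilon already connected.
mu-zeta (16): add — endpoints in different components.
The 7th edge added is epsilon-zeta.

epsilon-zeta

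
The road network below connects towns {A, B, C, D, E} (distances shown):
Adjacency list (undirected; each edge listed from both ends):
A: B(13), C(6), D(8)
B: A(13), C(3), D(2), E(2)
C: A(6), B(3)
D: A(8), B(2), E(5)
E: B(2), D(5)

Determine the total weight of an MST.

13

Grow the tree from D using Prim:
Step 1: frontier [B-D 2, D-E 5, A-D 8] → take B-D (2); add B.
Step 2: frontier [B-E 2, B-C 3, A-B 13, D-E 5, A-D 8] → take B-E (2); add E.
Step 3: frontier [B-C 3, A-B 13, A-D 8] → take B-C (3); add C.
Step 4: frontier [A-B 13, A-C 6, A-D 8] → take A-C (6); add A.
MST edges: B-D, B-E, B-C, A-C; total weight 2+2+3+6 = 13.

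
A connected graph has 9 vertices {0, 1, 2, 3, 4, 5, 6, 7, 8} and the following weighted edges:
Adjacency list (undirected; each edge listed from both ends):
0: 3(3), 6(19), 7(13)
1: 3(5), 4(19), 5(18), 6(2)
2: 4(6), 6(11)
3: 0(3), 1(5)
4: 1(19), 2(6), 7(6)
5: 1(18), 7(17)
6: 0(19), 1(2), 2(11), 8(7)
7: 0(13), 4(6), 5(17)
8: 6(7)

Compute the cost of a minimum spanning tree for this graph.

57

Kruskal's algorithm — process edges by increasing weight (ties by edge label):
1—6 (2): add — endpoints in different components.
0—3 (3): add — endpoints in different components.
1—3 (5): add — endpoints in different components.
2—4 (6): add — endpoints in different components.
4—7 (6): add — endpoints in different components.
6—8 (7): add — endpoints in different components.
2—6 (11): add — endpoints in different components.
0—7 (13): skip — 0 and 7 already connected.
5—7 (17): add — endpoints in different components.
MST edges: 1—6, 0—3, 1—3, 2—4, 4—7, 6—8, 2—6, 5—7; total weight 2+3+5+6+6+7+11+17 = 57.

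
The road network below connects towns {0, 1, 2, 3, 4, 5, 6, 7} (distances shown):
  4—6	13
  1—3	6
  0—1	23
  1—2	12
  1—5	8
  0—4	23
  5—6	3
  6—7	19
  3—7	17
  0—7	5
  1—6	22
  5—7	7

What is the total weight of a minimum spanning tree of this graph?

54

Grow the tree from 2 using Prim:
Step 1: cheapest edge leaving the tree is 1—2 (12); add 1.
Step 2: cheapest edge leaving the tree is 1—3 (6); add 3.
Step 3: cheapest edge leaving the tree is 1—5 (8); add 5.
Step 4: cheapest edge leaving the tree is 5—6 (3); add 6.
Step 5: cheapest edge leaving the tree is 5—7 (7); add 7.
Step 6: cheapest edge leaving the tree is 0—7 (5); add 0.
Step 7: cheapest edge leaving the tree is 4—6 (13); add 4.
MST edges: 1—2, 1—3, 1—5, 5—6, 5—7, 0—7, 4—6; total weight 12+6+8+3+7+5+13 = 54.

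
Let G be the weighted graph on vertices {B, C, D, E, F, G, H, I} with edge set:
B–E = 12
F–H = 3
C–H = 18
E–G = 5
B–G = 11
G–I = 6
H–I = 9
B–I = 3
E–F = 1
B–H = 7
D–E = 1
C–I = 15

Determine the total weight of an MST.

Sort edges by weight, then run Kruskal:
D–E (1): add — endpoints in different components.
E–F (1): add — endpoints in different components.
B–I (3): add — endpoints in different components.
F–H (3): add — endpoints in different components.
E–G (5): add — endpoints in different components.
G–I (6): add — endpoints in different components.
B–H (7): skip — B and H already connected.
H–I (9): skip — H and I already connected.
B–G (11): skip — B and G already connected.
B–E (12): skip — B and E already connected.
C–I (15): add — endpoints in different components.
MST edges: D–E, E–F, B–I, F–H, E–G, G–I, C–I; total weight 1+1+3+3+5+6+15 = 34.

34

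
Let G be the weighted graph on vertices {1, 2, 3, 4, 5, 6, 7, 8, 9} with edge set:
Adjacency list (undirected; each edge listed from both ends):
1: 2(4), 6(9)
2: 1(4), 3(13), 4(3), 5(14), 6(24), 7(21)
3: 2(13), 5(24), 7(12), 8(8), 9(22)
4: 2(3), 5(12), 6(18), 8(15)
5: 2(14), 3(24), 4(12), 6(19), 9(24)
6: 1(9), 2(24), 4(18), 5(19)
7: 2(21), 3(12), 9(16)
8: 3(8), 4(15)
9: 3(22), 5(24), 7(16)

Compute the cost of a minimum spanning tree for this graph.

77

Kruskal's algorithm — process edges by increasing weight (ties by edge label):
2—4 (3): add — endpoints in different components.
1—2 (4): add — endpoints in different components.
3—8 (8): add — endpoints in different components.
1—6 (9): add — endpoints in different components.
3—7 (12): add — endpoints in different components.
4—5 (12): add — endpoints in different components.
2—3 (13): add — endpoints in different components.
2—5 (14): skip — 2 and 5 already connected.
4—8 (15): skip — 4 and 8 already connected.
7—9 (16): add — endpoints in different components.
MST edges: 2—4, 1—2, 3—8, 1—6, 3—7, 4—5, 2—3, 7—9; total weight 3+4+8+9+12+12+13+16 = 77.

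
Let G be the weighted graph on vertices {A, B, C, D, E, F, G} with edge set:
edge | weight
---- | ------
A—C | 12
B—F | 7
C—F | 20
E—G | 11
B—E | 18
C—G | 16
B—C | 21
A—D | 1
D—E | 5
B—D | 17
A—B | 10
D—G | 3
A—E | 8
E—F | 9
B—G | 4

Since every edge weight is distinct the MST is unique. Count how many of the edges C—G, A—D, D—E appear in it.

Kruskal's algorithm — process edges by increasing weight (ties by edge label):
A—D (1): add. Components now {A,D} {B} {C} {E} {F} {G}
D—G (3): add. Components now {A,D,G} {B} {C} {E} {F}
B—G (4): add. Components now {A,B,D,G} {C} {E} {F}
D—E (5): add. Components now {A,B,D,E,G} {C} {F}
B—F (7): add. Components now {A,B,D,E,F,G} {C}
A—E (8): skip — A and E already connected.
E—F (9): skip — E and F already connected.
A—B (10): skip — A and B already connected.
E—G (11): skip — E and G already connected.
A—C (12): add. Components now {A,B,C,D,E,F,G}
MST edge set: {A—D, D—G, B—G, D—E, B—F, A—C}.
Of the listed edges, {A—D, D—E} are in the MST → 2.

2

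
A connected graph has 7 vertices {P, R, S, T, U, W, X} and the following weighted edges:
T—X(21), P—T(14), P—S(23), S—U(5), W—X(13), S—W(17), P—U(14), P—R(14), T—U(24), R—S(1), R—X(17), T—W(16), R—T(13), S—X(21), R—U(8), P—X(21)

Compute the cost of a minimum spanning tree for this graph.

62

Prim, starting at W.
Step 1: cheapest edge leaving the tree is W—X (13); add X.
Step 2: cheapest edge leaving the tree is T—W (16); add T.
Step 3: cheapest edge leaving the tree is R—T (13); add R.
Step 4: cheapest edge leaving the tree is R—S (1); add S.
Step 5: cheapest edge leaving the tree is S—U (5); add U.
Step 6: cheapest edge leaving the tree is P—R (14); add P.
MST edges: W—X, T—W, R—T, R—S, S—U, P—R; total weight 13+16+13+1+5+14 = 62.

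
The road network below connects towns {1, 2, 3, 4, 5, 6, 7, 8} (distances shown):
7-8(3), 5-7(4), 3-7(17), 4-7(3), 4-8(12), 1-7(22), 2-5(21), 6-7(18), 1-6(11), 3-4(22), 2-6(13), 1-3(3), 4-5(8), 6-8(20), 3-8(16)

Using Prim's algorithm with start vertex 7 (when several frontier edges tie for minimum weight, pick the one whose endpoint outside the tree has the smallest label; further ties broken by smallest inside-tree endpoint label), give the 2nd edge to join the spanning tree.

Prim, starting at 7.
Step 1: cheapest edge leaving the tree is 4-7 (3); add 4.
Step 2: cheapest edge leaving the tree is 7-8 (3); add 8.
Step 3: cheapest edge leaving the tree is 5-7 (4); add 5.
Step 4: cheapest edge leaving the tree is 3-8 (16); add 3.
Step 5: cheapest edge leaving the tree is 1-3 (3); add 1.
Step 6: cheapest edge leaving the tree is 1-6 (11); add 6.
Step 7: cheapest edge leaving the tree is 2-6 (13); add 2.
The 2nd edge added is 7-8.

7-8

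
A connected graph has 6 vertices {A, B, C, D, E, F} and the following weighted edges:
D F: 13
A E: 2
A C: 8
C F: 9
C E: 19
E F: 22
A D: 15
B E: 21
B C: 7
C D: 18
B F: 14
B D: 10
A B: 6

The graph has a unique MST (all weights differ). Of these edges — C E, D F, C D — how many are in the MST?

Kruskal: consider edges lightest-first.
A E (2): add — endpoints in different components.
A B (6): add — endpoints in different components.
B C (7): add — endpoints in different components.
A C (8): skip — A and C already connected.
C F (9): add — endpoints in different components.
B D (10): add — endpoints in different components.
MST edge set: {A E, A B, B C, C F, B D}.
Of the listed edges, {} are in the MST → 0.

0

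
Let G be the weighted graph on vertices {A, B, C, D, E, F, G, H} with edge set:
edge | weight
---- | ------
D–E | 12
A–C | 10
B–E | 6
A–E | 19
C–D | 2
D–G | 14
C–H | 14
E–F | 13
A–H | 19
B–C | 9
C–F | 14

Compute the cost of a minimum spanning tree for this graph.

Sort edges by weight, then run Kruskal:
C–D (2): add — endpoints in different components.
B–E (6): add — endpoints in different components.
B–C (9): add — endpoints in different components.
A–C (10): add — endpoints in different components.
D–E (12): skip — D and E already connected.
E–F (13): add — endpoints in different components.
C–F (14): skip — C and F already connected.
C–H (14): add — endpoints in different components.
D–G (14): add — endpoints in different components.
MST edges: C–D, B–E, B–C, A–C, E–F, C–H, D–G; total weight 2+6+9+10+13+14+14 = 68.

68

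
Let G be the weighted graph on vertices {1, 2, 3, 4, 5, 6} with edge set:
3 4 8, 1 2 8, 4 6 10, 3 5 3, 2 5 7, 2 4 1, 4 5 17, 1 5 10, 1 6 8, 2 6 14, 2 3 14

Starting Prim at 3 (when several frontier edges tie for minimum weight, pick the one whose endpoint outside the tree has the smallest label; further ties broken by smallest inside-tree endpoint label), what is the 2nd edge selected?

Prim, starting at 3.
Step 1: cheapest edge leaving the tree is 3 5 (3); add 5.
Step 2: cheapest edge leaving the tree is 2 5 (7); add 2.
Step 3: cheapest edge leaving the tree is 2 4 (1); add 4.
Step 4: cheapest edge leaving the tree is 1 2 (8); add 1.
Step 5: cheapest edge leaving the tree is 1 6 (8); add 6.
The 2nd edge added is 2 5.

2-5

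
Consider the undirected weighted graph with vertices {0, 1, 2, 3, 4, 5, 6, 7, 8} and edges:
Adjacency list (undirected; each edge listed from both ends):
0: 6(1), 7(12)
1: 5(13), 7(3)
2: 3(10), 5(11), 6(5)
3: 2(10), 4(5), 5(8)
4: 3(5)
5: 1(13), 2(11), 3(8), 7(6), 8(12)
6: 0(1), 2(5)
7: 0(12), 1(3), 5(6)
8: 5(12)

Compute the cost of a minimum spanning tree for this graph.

50

Prim's algorithm from 8:
Step 1: frontier [5-8 12] → take 5-8 (12); add 5.
Step 2: frontier [5-7 6, 3-5 8, 2-5 11, 1-5 13] → take 5-7 (6); add 7.
Step 3: frontier [3-5 8, 2-5 11, 1-5 13, 1-7 3, 0-7 12] → take 1-7 (3); add 1.
Step 4: frontier [3-5 8, 2-5 11, 0-7 12] → take 3-5 (8); add 3.
Step 5: frontier [3-4 5, 2-3 10, 2-5 11, 0-7 12] → take 3-4 (5); add 4.
Step 6: frontier [2-3 10, 2-5 11, 0-7 12] → take 2-3 (10); add 2.
Step 7: frontier [2-6 5, 0-7 12] → take 2-6 (5); add 6.
Step 8: frontier [0-6 1, 0-7 12] → take 0-6 (1); add 0.
MST edges: 5-8, 5-7, 1-7, 3-5, 3-4, 2-3, 2-6, 0-6; total weight 12+6+3+8+5+10+5+1 = 50.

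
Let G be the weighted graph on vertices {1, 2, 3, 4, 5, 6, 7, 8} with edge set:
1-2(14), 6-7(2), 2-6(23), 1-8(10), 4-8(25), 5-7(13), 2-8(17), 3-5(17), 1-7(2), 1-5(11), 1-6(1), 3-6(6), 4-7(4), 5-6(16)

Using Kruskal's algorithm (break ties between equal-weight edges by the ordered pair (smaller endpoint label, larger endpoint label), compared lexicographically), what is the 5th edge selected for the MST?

1-8

Kruskal: consider edges lightest-first.
1-6 (1): add — endpoints in different components.
1-7 (2): add — endpoints in different components.
6-7 (2): skip — 6 and 7 already connected.
4-7 (4): add — endpoints in different components.
3-6 (6): add — endpoints in different components.
1-8 (10): add — endpoints in different components.
1-5 (11): add — endpoints in different components.
5-7 (13): skip — 5 and 7 already connected.
1-2 (14): add — endpoints in different components.
The 5th edge added is 1-8.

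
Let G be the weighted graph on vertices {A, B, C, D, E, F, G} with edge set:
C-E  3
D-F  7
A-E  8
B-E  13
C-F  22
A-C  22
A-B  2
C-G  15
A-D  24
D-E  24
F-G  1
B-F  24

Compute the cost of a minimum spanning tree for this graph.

Prim, starting at D.
Step 1: frontier [D-F 7, A-D 24, D-E 24] → take D-F (7); add F.
Step 2: frontier [A-D 24, D-E 24, F-G 1, C-F 22, B-F 24] → take F-G (1); add G.
Step 3: frontier [A-D 24, D-E 24, C-F 22, B-F 24, C-G 15] → take C-G (15); add C.
Step 4: frontier [C-E 3, A-C 22, A-D 24, D-E 24, B-F 24] → take C-E (3); add E.
Step 5: frontier [A-C 22, A-D 24, A-E 8, B-E 13, B-F 24] → take A-E (8); add A.
Step 6: frontier [A-B 2, B-E 13, B-F 24] → take A-B (2); add B.
MST edges: D-F, F-G, C-G, C-E, A-E, A-B; total weight 7+1+15+3+8+2 = 36.

36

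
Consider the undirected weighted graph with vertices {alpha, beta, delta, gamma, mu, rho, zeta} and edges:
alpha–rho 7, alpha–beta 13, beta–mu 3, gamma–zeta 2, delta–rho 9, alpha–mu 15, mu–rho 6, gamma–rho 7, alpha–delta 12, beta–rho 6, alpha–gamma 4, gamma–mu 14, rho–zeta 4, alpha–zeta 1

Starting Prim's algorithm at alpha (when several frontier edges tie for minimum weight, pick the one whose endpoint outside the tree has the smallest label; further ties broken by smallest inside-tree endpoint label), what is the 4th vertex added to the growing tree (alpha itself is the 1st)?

Grow the tree from alpha using Prim:
Step 1: cheapest edge leaving the tree is alpha–zeta (1); add zeta.
Step 2: cheapest edge leaving the tree is gamma–zeta (2); add gamma.
Step 3: cheapest edge leaving the tree is rho–zeta (4); add rho.
Step 4: cheapest edge leaving the tree is beta–rho (6); add beta.
Step 5: cheapest edge leaving the tree is beta–mu (3); add mu.
Step 6: cheapest edge leaving the tree is delta–rho (9); add delta.
Vertex order: alpha, zeta, gamma, rho, beta, mu, delta. The 4th vertex is rho.

rho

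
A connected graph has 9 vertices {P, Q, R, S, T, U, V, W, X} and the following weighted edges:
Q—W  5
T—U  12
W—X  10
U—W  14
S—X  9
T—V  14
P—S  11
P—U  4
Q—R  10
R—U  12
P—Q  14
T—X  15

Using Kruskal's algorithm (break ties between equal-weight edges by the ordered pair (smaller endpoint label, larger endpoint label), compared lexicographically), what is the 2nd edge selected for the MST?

Kruskal's algorithm — process edges by increasing weight (ties by edge label):
P—U (4): add — endpoints in different components.
Q—W (5): add — endpoints in different components.
S—X (9): add — endpoints in different components.
Q—R (10): add — endpoints in different components.
W—X (10): add — endpoints in different components.
P—S (11): add — endpoints in different components.
R—U (12): skip — R and U already connected.
T—U (12): add — endpoints in different components.
P—Q (14): skip — Q and P already connected.
T—V (14): add — endpoints in different components.
The 2nd edge added is Q—W.

Q-W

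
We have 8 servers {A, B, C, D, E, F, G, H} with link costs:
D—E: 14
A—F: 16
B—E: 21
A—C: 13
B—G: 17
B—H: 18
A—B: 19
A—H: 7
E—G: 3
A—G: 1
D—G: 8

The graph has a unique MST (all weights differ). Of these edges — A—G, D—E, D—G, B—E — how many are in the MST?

2

Kruskal: consider edges lightest-first.
A—G (1): add — endpoints in different components.
E—G (3): add — endpoints in different components.
A—H (7): add — endpoints in different components.
D—G (8): add — endpoints in different components.
A—C (13): add — endpoints in different components.
D—E (14): skip — D and E already connected.
A—F (16): add — endpoints in different components.
B—G (17): add — endpoints in different components.
MST edge set: {A—G, E—G, A—H, D—G, A—C, A—F, B—G}.
Of the listed edges, {A—G, D—G} are in the MST → 2.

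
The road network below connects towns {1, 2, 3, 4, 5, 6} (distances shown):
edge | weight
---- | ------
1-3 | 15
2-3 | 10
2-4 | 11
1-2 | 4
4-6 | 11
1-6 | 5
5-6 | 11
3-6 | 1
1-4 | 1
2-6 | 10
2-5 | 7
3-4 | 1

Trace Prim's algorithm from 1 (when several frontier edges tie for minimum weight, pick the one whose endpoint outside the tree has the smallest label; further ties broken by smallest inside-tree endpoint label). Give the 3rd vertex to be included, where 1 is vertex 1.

Prim's algorithm from 1:
Step 1: frontier [1-4 1, 1-2 4, 1-6 5, 1-3 15] → take 1-4 (1); add 4.
Step 2: frontier [1-2 4, 1-6 5, 1-3 15, 3-4 1, 2-4 11, 4-6 11] → take 3-4 (1); add 3.
Step 3: frontier [1-2 4, 1-6 5, 3-6 1, 2-3 10, 2-4 11, 4-6 11] → take 3-6 (1); add 6.
Step 4: frontier [1-2 4, 2-3 10, 2-4 11, 2-6 10, 5-6 11] → take 1-2 (4); add 2.
Step 5: frontier [2-5 7, 5-6 11] → take 2-5 (7); add 5.
Vertex order: 1, 4, 3, 6, 2, 5. The 3rd vertex is 3.

3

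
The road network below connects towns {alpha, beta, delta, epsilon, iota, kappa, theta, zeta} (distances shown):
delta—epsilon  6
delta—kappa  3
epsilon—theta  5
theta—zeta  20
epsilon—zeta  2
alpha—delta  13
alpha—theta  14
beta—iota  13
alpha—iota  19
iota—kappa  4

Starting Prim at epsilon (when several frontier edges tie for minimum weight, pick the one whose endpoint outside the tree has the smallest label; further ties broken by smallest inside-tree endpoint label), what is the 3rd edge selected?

Prim, starting at epsilon.
Step 1: frontier [epsilon—zeta 2, epsilon—theta 5, delta—epsilon 6] → take epsilon—zeta (2); add zeta.
Step 2: frontier [epsilon—theta 5, delta—epsilon 6, theta—zeta 20] → take epsilon—theta (5); add theta.
Step 3: frontier [delta—epsilon 6, alpha—theta 14] → take delta—epsilon (6); add delta.
Step 4: frontier [delta—kappa 3, alpha—delta 13, alpha—theta 14] → take delta—kappa (3); add kappa.
Step 5: frontier [alpha—delta 13, iota—kappa 4, alpha—theta 14] → take iota—kappa (4); add iota.
Step 6: frontier [alpha—delta 13, beta—iota 13, alpha—iota 19, alpha—theta 14] → take alpha—delta (13); add alpha.
Step 7: frontier [beta—iota 13] → take beta—iota (13); add beta.
The 3rd edge added is delta—epsilon.

delta-epsilon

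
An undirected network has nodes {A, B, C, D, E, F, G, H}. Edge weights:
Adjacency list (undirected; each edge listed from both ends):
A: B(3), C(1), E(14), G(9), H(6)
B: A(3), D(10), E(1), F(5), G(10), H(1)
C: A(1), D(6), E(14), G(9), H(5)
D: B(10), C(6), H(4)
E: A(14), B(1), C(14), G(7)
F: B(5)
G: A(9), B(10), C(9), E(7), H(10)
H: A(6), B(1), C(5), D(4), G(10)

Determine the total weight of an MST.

22

Prim, starting at G.
Step 1: cheapest edge leaving the tree is E–G (7); add E.
Step 2: cheapest edge leaving the tree is B–E (1); add B.
Step 3: cheapest edge leaving the tree is B–H (1); add H.
Step 4: cheapest edge leaving the tree is A–B (3); add A.
Step 5: cheapest edge leaving the tree is A–C (1); add C.
Step 6: cheapest edge leaving the tree is D–H (4); add D.
Step 7: cheapest edge leaving the tree is B–F (5); add F.
MST edges: E–G, B–E, B–H, A–B, A–C, D–H, B–F; total weight 7+1+1+3+1+4+5 = 22.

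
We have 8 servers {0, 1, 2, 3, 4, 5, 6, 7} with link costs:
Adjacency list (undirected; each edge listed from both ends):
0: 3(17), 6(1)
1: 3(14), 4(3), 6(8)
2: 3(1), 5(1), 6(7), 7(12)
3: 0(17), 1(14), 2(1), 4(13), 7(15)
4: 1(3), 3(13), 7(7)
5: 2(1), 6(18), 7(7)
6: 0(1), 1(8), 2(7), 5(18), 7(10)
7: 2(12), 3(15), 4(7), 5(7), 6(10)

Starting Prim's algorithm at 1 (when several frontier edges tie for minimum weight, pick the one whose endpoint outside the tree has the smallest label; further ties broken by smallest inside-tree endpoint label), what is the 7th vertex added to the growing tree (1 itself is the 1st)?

Grow the tree from 1 using Prim:
Step 1: cheapest edge leaving the tree is 1 4 (3); add 4.
Step 2: cheapest edge leaving the tree is 4 7 (7); add 7.
Step 3: cheapest edge leaving the tree is 5 7 (7); add 5.
Step 4: cheapest edge leaving the tree is 2 5 (1); add 2.
Step 5: cheapest edge leaving the tree is 2 3 (1); add 3.
Step 6: cheapest edge leaving the tree is 2 6 (7); add 6.
Step 7: cheapest edge leaving the tree is 0 6 (1); add 0.
Vertex order: 1, 4, 7, 5, 2, 3, 6, 0. The 7th vertex is 6.

6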